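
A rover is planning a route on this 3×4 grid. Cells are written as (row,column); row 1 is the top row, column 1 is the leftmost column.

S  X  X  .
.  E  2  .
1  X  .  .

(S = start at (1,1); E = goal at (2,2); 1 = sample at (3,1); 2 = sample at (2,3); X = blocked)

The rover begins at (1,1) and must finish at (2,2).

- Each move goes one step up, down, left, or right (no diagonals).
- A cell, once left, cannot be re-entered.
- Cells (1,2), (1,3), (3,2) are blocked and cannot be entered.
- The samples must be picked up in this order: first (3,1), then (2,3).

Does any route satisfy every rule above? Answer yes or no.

(3,1) must be visited but has only one open neighbour ((2,1)), and it is neither the start nor the goal — the route would have to enter and leave through (2,1), re-entering it.

no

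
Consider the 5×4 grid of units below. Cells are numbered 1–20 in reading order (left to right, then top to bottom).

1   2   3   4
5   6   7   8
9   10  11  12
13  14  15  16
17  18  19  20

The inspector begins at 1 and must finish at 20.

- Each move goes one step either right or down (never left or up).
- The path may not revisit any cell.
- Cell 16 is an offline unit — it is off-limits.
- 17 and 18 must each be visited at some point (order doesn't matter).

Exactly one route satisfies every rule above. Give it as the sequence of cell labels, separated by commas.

1, 5, 9, 13, 17, 18, 19, 20

Moves only go right or down, so the column and row indices never decrease.
Route from 1: 4× down (reaching 17), 3× right (reaching 20) — 7 moves in all.
Check: all required cells visited.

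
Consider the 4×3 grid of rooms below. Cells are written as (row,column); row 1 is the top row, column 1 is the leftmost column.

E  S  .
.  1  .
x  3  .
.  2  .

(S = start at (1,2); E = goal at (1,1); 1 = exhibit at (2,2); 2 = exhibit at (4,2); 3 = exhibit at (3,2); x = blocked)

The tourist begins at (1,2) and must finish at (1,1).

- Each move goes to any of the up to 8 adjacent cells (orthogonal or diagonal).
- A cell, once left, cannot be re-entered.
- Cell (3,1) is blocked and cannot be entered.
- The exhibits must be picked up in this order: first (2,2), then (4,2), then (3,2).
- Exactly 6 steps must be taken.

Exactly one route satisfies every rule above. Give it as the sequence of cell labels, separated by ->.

The waypoints must appear in the order (2,2), (4,2), (3,2), with no cell reused.
Route from (1,2): down to (2,2), down-right to (3,3), down-left to (4,2), up to (3,2), up-left to (2,1), up to (1,1) — 6 moves in all.
Check: order respected (1 at step 1, 2 at step 3, 3 at step 4); 6 moves as required.

(1,2) -> (2,2) -> (3,3) -> (4,2) -> (3,2) -> (2,1) -> (1,1)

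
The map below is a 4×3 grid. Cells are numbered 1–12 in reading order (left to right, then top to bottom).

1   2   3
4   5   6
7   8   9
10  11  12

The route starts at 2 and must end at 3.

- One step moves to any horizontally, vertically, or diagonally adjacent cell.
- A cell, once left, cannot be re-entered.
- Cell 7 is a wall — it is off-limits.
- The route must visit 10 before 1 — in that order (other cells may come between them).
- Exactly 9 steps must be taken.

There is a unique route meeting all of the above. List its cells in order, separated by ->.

2 -> 6 -> 9 -> 11 -> 10 -> 8 -> 4 -> 1 -> 5 -> 3

The waypoints must appear in the order 10, 1, with no cell reused.
Route from 2: down-right to 6, down to 9, down-left to 11, left to 10, up-right to 8, up-left to 4, up to 1, down-right to 5, up-right to 3 — 9 moves in all.
Check: order respected (10 at step 4, 1 at step 7); 9 moves as required.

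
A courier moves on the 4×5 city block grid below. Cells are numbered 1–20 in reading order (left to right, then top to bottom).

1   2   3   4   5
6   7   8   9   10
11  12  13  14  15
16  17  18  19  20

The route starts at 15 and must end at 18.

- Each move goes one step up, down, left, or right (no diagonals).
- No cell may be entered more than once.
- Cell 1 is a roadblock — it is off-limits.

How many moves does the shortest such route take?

The Manhattan distance from 15 to 18 is |3−4| + |5−3| = 3, so at least 3 moves are needed.
A route of 3 moves achieves this: 15 → 20 → 19 → 18.
Since 3 matches the lower bound, it is optimal.

3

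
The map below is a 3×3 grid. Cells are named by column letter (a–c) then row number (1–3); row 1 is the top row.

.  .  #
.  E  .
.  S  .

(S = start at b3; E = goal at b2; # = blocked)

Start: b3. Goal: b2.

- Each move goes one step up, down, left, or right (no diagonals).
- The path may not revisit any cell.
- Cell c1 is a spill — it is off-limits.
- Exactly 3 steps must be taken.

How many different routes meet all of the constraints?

2

Need simple routes of exactly 3 moves from b3 to b2 (Manhattan distance 1, so 1 moves are spent on a detour and 1 undoing it).
Enumerating: b3 a3 a2 b2 | b3 c3 c2 b2.
That gives 2 routes.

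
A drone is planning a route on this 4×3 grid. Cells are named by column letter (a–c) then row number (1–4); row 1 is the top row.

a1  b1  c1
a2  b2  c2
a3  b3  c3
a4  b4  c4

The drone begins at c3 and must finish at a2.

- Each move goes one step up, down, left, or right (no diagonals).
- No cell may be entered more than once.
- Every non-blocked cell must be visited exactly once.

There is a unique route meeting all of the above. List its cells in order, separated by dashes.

Need to visit all 12 open cells exactly once, starting at c3 and ending at a2.
Route from c3: down 1 to c4, left 2 to a4, up 1 to a3, right 1 to b3, up 1 to b2, right 1 to c2, up 1 to c1, left 2 to a1, down 1 to a2 — 11 moves in all.
Check: all 12 open cells covered.

c3 - c4 - b4 - a4 - a3 - b3 - b2 - c2 - c1 - b1 - a1 - a2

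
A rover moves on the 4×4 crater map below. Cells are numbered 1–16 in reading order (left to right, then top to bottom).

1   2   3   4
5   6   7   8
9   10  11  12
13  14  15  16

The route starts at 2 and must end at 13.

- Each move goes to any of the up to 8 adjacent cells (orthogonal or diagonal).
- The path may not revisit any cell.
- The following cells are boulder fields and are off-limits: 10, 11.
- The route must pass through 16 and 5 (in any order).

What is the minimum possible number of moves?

8

Any route passes through 16 and 5 in some order between 2 and 13. Summing Chebyshev distances along each leg and taking the cheapest ordering (2 → 5 → 16 → 13) gives a lower bound of 1 + 3 + 3 = 7 moves.
That bound ignores the blocked cells. Measuring each leg by the fewest moves that actually steer around them (2→5: 1; 5→16: 4; 16→13: 3) raises the lower bound to 8.
A route of 8 moves exists: 2 → 5 → 6 → 7 → 12 → 16 → 15 → 14 → 13.
Since 8 matches that lower bound, it is optimal.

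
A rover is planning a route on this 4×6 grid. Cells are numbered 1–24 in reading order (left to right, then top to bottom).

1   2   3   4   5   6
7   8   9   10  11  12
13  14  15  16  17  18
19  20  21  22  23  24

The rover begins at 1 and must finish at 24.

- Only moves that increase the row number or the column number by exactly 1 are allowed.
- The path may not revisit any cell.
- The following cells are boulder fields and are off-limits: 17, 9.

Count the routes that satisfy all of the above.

A right/down-only route from 1 to 24 makes exactly 3 down-moves and 5 right-moves in some order.
With no other constraints that would be C(8,3) = 56 routes.
Subtract routes through each blocked cell (inclusion–exclusion for overlaps): − through 9: 30 − through 17: 30 + through 9&17: 18 → 14.
That gives 14 routes.

14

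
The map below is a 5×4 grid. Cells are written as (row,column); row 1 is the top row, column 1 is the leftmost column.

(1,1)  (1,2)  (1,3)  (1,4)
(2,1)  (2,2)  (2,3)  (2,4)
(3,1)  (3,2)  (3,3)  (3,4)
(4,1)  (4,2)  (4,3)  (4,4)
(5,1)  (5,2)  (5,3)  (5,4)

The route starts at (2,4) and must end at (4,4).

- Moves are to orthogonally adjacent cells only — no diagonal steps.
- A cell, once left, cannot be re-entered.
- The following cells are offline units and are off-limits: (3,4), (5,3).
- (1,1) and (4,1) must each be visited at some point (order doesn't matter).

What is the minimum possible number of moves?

10

Any route passes through (1,1) and (4,1) in some order between (2,4) and (4,4). Summing Manhattan distances along each leg and taking the cheapest ordering ((2,4) → (1,1) → (4,1) → (4,4)) gives a lower bound of 4 + 3 + 3 = 10 moves.
A route of 10 moves achieves this: (2,4) → (1,4) → (1,3) → (1,2) → (1,1) → (2,1) → (3,1) → (4,1) → (4,2) → (4,3) → (4,4).
Since 10 matches the lower bound, it is optimal.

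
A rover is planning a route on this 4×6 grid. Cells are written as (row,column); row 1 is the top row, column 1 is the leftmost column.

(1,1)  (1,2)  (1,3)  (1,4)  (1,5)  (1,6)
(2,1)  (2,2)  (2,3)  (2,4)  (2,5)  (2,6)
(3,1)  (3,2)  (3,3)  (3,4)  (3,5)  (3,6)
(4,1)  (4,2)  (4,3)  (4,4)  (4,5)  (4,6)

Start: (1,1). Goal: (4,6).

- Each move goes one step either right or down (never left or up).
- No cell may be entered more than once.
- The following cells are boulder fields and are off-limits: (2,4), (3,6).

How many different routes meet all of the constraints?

23

A right/down-only route from (1,1) to (4,6) makes exactly 3 down-moves and 5 right-moves in some order.
With no other constraints that would be C(8,3) = 56 routes.
Subtract routes through each blocked cell (inclusion–exclusion for overlaps): − through (2,4): 24 − through (3,6): 21 + through (2,4)&(3,6): 12 → 23.
That gives 23 routes.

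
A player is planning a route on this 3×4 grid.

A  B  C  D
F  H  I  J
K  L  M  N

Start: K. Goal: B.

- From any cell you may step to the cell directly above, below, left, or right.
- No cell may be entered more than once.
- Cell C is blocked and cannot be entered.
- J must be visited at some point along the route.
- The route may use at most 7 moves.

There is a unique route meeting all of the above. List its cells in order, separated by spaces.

K L M N J I H B

The budget equals the shortest possible length, so every move has to be on a shortest route through the required cells.
Route from K: right 3 to N, up 1 to J, left 2 to H, up 1 to B — 7 moves in all.
Check: all required cells visited; 7 ≤ 7 moves.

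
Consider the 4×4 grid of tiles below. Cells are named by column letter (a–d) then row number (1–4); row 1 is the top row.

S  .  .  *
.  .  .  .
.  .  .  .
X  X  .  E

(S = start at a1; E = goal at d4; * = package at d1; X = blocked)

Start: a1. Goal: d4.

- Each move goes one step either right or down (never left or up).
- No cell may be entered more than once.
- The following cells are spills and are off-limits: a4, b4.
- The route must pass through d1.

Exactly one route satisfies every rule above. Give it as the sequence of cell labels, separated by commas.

a1, b1, c1, d1, d2, d3, d4

Moves only go right or down, so the column and row indices never decrease.
Route from a1: right 3 to d1, down 3 to d4 — 6 moves in all.
Check: all required cells visited.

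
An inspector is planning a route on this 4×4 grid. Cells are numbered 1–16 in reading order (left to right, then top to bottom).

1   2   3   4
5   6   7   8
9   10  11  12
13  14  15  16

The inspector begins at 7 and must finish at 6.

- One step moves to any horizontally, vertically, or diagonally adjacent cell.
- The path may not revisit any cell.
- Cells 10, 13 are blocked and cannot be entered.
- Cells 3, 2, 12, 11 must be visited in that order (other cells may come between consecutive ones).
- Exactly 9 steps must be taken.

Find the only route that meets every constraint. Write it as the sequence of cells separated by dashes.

The waypoints must appear in the order 3, 2, 12, 11, with no cell reused.
Route from 7: up 1 to 3, left 1 to 2, down-left 1 to 5, down 1 to 9, down-right 1 to 14, right 1 to 15, up-right 1 to 12, left 1 to 11, up-left 1 to 6 — 9 moves in all.
Check: order respected (3 at step 1, 2 at step 2, 12 at step 7, 11 at step 8); 9 moves as required.

7 - 3 - 2 - 5 - 9 - 14 - 15 - 12 - 11 - 6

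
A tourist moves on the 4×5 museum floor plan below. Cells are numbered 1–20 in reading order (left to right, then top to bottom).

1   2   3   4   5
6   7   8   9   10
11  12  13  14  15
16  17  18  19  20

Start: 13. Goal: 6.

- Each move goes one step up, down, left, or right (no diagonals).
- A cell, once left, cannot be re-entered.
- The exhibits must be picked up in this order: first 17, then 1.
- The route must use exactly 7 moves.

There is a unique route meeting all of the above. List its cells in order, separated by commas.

The waypoints must appear in the order 17, 1, with no cell reused.
Route from 13: down 1 to 18, left 1 to 17, up 3 to 2, left 1 to 1, down 1 to 6 — 7 moves in all.
Check: order respected (17 at step 2, 1 at step 6); 7 moves as required.

13, 18, 17, 12, 7, 2, 1, 6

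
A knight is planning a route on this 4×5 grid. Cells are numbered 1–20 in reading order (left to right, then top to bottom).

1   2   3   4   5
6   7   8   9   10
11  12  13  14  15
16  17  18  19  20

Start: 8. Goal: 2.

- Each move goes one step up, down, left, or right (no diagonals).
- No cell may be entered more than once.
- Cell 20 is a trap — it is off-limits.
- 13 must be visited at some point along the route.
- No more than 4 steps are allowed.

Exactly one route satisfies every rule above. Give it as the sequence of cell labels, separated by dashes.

The budget equals the shortest possible length, so every move has to be on a shortest route through the required cells.
Route from 8: down 1 to 13, left 1 to 12, up 2 to 2 — 4 moves in all.
Check: all required cells visited; 4 ≤ 4 moves.

8 - 13 - 12 - 7 - 2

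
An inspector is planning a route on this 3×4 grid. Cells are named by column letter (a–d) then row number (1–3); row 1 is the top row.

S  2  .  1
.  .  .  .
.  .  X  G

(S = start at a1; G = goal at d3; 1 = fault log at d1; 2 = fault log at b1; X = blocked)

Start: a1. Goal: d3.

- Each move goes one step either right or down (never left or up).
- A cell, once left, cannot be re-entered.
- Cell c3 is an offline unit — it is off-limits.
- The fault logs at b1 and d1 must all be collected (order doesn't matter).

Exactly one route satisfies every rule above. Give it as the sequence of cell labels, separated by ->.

a1 -> b1 -> c1 -> d1 -> d2 -> d3

Moves only go right or down, so the column and row indices never decrease.
Route from a1: 3× right (reaching d1), 2× down (reaching d3) — 5 moves in all.
Check: all required cells visited.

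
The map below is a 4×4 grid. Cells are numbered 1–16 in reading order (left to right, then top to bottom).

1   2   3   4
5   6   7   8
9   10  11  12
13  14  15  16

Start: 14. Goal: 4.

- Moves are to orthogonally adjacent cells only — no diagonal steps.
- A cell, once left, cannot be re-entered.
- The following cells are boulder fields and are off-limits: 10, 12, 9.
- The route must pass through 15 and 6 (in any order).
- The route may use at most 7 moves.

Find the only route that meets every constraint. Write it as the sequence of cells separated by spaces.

14 15 11 7 6 2 3 4

The 7-move cap with required stops at 15, 6 leaves no slack for detours.
Route from 14: right 1 to 15, up 2 to 7, left 1 to 6, up 1 to 2, right 2 to 4 — 7 moves in all.
Check: all required cells visited; 7 ≤ 7 moves.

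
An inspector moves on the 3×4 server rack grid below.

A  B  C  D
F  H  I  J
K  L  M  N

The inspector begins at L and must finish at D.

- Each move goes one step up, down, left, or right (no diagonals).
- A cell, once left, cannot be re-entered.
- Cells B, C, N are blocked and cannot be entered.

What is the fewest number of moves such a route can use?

4

The Manhattan distance from L to D is |3−1| + |2−4| = 4, so at least 4 moves are needed.
A route of 4 moves achieves this: L → H → I → J → D.
Since 4 matches the lower bound, it is optimal.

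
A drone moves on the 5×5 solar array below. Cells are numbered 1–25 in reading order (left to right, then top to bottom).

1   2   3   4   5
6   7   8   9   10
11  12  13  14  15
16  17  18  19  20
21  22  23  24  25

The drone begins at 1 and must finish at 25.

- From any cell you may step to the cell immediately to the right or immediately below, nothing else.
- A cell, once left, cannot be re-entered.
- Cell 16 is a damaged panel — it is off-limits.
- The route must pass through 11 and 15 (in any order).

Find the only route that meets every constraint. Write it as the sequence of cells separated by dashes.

1 - 6 - 11 - 12 - 13 - 14 - 15 - 20 - 25

Moves only go right or down, so the column and row indices never decrease.
Route from 1: 2× down (reaching 11), 4× right (reaching 15), 2× down (reaching 25) — 8 moves in all.
Check: all required cells visited.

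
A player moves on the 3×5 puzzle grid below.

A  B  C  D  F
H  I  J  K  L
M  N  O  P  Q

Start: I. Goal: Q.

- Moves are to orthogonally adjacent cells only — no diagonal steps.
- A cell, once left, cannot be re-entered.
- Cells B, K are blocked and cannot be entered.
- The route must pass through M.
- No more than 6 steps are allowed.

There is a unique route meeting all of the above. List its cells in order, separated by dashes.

Any route must reach M and still end at Q within 6 moves, so the order of the required stops is forced.
Route from I: left 1 to H, down 1 to M, right 4 to Q — 6 moves in all.
Check: all required cells visited; 6 ≤ 6 moves.

I - H - M - N - O - P - Q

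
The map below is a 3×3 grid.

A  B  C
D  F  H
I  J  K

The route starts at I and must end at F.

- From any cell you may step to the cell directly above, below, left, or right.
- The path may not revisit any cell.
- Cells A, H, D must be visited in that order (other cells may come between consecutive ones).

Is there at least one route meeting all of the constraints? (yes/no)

Ignoring the required order, 3 revisit-free routes from I to F pass through all of A, H, and D; the waypoint orders that occur are D → A → H (2); H → A → D (1) — never A → H → D.

no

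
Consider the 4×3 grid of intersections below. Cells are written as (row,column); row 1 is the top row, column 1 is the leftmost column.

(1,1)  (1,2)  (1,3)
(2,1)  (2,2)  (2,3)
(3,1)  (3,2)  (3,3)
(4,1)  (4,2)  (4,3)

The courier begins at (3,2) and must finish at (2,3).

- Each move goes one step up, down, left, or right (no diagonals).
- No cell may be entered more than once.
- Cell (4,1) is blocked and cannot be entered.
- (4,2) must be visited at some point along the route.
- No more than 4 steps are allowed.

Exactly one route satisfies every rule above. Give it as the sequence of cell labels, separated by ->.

The budget equals the shortest possible length, so every move has to be on a shortest route through the required cells.
Route from (3,2): down to (4,2), right to (4,3), 2× up (reaching (2,3)) — 4 moves in all.
Check: all required cells visited; 4 ≤ 4 moves.

(3,2) -> (4,2) -> (4,3) -> (3,3) -> (2,3)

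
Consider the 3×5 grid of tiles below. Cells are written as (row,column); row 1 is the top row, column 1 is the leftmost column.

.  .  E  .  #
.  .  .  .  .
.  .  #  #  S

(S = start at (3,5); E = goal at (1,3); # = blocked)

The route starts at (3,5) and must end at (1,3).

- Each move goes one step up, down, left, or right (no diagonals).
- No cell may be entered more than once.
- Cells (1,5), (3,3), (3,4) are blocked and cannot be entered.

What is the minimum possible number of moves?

The Manhattan distance from (3,5) to (1,3) is |3−1| + |5−3| = 4, so at least 4 moves are needed.
A route of 4 moves achieves this: (3,5) → (2,5) → (2,4) → (1,4) → (1,3).
Since 4 matches the lower bound, it is optimal.

4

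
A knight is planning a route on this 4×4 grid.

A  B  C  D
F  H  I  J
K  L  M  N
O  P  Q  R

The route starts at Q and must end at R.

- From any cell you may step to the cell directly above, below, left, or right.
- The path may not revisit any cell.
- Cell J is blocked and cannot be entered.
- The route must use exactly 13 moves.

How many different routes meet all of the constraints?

Need simple routes of exactly 13 moves from Q to R (Manhattan distance 1, so 6 moves are spent on a detour and 6 undoing it).
Enumerating: Q P O K F A B C I H L M N R | Q P O K L H F A B C I M N R.
That gives 2 routes.

2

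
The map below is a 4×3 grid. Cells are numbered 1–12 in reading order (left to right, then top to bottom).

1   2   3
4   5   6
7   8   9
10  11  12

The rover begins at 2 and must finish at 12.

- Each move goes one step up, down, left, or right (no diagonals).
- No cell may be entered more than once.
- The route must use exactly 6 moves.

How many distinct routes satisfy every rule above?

Need simple routes of exactly 6 moves from 2 to 12 (Manhattan distance 4, so 1 moves are spent on a detour and 1 undoing it).
Branch systematically from the start, pruning whenever the remaining move budget drops below the Manhattan distance to 12 or differs from it in parity. Grouping the completions by first move — via 5: 5; via 1: 6; via 3: 3 — and summing: 5 + 6 + 3 = 14.
That gives 14 routes.

14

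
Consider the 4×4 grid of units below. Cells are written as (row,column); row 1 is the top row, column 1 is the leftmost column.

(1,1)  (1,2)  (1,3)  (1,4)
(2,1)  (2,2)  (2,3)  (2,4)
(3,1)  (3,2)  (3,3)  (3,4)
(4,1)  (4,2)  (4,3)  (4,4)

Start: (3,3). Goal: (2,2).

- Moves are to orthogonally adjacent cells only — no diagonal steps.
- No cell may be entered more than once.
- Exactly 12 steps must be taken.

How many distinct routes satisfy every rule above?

20

Need simple routes of exactly 12 moves from (3,3) to (2,2) (Manhattan distance 2, so 5 moves are spent on a detour and 5 undoing it).
Branch systematically from the start, pruning whenever the remaining move budget drops below the Manhattan distance to (2,2) or differs from it in parity. Grouping the completions by first move — via (2,3): 6; via (4,3): 4; via (3,2): 6; via (3,4): 4 — and summing: 6 + 4 + 6 + 4 = 20.
That gives 20 routes.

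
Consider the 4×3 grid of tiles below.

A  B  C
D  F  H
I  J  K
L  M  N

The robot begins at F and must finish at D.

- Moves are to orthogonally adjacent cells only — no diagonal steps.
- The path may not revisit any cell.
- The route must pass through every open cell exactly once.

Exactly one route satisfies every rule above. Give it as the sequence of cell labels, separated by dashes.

Need to visit all 12 open cells exactly once, starting at F and ending at D.
Cell L has only two open neighbours (I and M), so the path must pass straight through it: one of those is the cell it's entered from and the other is where it exits.
Route from F: down 1 to J, left 1 to I, down 1 to L, right 2 to N, up 3 to C, left 2 to A, down 1 to D — 11 moves in all.
Check: all 12 open cells covered.

F - J - I - L - M - N - K - H - C - B - A - D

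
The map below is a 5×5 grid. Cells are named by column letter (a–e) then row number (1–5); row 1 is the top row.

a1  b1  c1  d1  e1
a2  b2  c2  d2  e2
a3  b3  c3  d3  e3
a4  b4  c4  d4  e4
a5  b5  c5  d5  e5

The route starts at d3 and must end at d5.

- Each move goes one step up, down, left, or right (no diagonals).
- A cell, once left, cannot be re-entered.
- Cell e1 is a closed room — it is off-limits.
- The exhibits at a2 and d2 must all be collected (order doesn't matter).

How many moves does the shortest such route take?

Any route passes through a2 and d2 in some order between d3 and d5. Summing Manhattan distances along each leg and taking the cheapest ordering (d3 → a2 → d2 → d5) gives a lower bound of 4 + 3 + 3 = 10 moves.
A route of 10 moves achieves this: d3 → d2 → c2 → b2 → a2 → a3 → a4 → a5 → b5 → c5 → d5.
Since 10 matches the lower bound, it is optimal.

10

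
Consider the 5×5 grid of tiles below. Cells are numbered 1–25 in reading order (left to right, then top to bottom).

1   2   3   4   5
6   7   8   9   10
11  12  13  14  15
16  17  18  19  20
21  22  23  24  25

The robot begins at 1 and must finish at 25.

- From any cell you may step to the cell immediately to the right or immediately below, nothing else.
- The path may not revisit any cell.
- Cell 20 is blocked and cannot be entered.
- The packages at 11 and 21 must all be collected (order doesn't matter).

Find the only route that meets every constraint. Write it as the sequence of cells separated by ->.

Moves only go right or down, so the column and row indices never decrease.
Route from 1: 4× down (reaching 21), 4× right (reaching 25) — 8 moves in all.
Check: all required cells visited.

1 -> 6 -> 11 -> 16 -> 21 -> 22 -> 23 -> 24 -> 25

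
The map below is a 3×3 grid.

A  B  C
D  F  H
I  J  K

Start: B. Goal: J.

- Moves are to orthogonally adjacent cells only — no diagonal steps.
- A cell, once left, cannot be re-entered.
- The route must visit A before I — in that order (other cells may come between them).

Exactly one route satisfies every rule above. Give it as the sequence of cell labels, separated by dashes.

The waypoints must appear in the order A, I, with no cell reused.
Route from B: left to A, 2× down (reaching I), right to J — 4 moves in all.
Check: order respected (A at step 1, I at step 3).

B - A - D - I - J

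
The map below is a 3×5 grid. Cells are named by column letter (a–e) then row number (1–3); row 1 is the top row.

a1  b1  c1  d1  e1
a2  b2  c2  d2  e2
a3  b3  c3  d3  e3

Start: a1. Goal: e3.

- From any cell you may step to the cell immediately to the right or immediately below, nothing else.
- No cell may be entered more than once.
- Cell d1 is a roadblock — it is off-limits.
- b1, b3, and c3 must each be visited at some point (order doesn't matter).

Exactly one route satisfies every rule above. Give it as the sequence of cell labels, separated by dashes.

Moves only go right or down, so the column and row indices never decrease.
Route from a1: right to b1, 2× down (reaching b3), 3× right (reaching e3) — 6 moves in all.
Check: all required cells visited.

a1 - b1 - b2 - b3 - c3 - d3 - e3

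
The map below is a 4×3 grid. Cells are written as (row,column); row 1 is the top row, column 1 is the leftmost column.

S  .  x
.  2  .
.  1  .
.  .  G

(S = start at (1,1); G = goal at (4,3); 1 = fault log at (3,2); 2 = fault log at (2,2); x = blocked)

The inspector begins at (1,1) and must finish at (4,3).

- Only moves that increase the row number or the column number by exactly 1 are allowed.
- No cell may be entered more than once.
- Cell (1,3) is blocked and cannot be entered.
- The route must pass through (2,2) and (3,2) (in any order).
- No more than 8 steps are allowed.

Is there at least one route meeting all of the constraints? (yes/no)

yes

One route that works: (1,1) → (2,1) → (2,2) → (3,2) → (4,2) → (4,3).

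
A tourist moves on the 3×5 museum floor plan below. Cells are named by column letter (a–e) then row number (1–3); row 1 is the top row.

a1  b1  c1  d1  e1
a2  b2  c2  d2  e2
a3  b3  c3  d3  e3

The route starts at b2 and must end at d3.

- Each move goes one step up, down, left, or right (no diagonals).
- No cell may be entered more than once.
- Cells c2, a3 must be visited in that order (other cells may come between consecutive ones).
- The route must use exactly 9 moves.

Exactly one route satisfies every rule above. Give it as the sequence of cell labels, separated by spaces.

b2 c2 c1 b1 a1 a2 a3 b3 c3 d3

The waypoints must appear in the order c2, a3, with no cell reused.
Route from b2: right to c2, up to c1, 2× left (reaching a1), 2× down (reaching a3), 3× right (reaching d3) — 9 moves in all.
Check: order respected (c2 at step 1, a3 at step 6); 9 moves as required.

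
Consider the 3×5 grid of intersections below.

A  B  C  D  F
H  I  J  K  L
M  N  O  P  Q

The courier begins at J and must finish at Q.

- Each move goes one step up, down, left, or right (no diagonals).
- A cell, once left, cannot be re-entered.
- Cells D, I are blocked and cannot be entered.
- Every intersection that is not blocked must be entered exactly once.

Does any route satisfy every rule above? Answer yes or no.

no

Cell F has only one open neighbour but is neither the start nor the goal, so a Hamiltonian route would have to both enter and leave it through the same neighbour — impossible without revisiting.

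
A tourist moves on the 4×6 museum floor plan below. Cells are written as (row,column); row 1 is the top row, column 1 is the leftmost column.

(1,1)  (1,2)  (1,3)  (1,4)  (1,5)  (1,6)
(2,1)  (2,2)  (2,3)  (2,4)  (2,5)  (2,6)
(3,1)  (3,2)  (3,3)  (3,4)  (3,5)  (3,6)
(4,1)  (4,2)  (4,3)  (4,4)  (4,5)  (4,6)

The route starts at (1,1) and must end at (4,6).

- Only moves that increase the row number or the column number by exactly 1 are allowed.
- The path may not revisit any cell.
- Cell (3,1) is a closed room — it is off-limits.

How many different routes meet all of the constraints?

A right/down-only route from (1,1) to (4,6) makes exactly 3 down-moves and 5 right-moves in some order.
With no other constraints that would be C(8,3) = 56 routes.
Subtract routes through each blocked cell (inclusion–exclusion for overlaps): − through (3,1): 6 → 50.
That gives 50 routes.

50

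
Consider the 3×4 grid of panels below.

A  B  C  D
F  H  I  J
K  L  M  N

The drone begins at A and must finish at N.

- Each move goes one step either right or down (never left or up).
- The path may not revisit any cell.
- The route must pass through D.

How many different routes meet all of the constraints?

1

A right/down-only route from A to N makes exactly 2 down-moves and 3 right-moves in some order.
With no other constraints that would be C(5,2) = 10 routes.
Split at D and multiply the segment counts: A→D: 1; D→N: 1; product = 1.
That gives 1 route.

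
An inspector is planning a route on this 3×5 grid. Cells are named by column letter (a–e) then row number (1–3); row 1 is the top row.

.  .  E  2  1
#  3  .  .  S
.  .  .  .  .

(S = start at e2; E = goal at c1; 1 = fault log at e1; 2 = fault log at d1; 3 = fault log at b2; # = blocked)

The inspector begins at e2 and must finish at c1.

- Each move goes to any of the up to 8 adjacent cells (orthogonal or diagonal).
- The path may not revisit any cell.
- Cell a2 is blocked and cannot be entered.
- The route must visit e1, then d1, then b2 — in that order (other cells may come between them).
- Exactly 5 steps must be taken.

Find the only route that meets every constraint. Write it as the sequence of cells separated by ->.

The waypoints must appear in the order e1, d1, b2, with no cell reused.
Route from e2: up to e1, left to d1, down-left to c2, left to b2, up-right to c1 — 5 moves in all.
Check: order respected (1 at step 1, 2 at step 2, 3 at step 4); 5 moves as required.

e2 -> e1 -> d1 -> c2 -> b2 -> c1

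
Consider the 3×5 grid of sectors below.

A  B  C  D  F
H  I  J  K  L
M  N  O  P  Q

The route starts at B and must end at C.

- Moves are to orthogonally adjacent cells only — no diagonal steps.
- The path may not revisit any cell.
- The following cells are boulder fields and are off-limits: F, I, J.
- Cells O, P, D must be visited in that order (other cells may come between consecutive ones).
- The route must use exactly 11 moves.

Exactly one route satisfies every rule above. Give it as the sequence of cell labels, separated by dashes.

The waypoints must appear in the order O, P, D, with no cell reused.
Route from B: left to A, 2× down (reaching M), 4× right (reaching Q), up to L, left to K, up to D, left to C — 11 moves in all.
Check: order respected (O at step 5, P at step 6, D at step 10); 11 moves as required.

B - A - H - M - N - O - P - Q - L - K - D - C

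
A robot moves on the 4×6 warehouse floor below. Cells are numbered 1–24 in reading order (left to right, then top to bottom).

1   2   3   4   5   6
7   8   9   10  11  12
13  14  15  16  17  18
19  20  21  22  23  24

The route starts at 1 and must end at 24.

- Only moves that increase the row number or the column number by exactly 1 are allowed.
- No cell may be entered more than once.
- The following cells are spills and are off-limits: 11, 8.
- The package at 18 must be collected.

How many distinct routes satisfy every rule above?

5

A right/down-only route from 1 to 24 makes exactly 3 down-moves and 5 right-moves in some order.
With no other constraints that would be C(8,3) = 56 routes.
Split at 18 and multiply the segment counts (each segment already excludes blocked cells): 1→18: 5; 18→24: 1; product = 5.
That gives 5 routes.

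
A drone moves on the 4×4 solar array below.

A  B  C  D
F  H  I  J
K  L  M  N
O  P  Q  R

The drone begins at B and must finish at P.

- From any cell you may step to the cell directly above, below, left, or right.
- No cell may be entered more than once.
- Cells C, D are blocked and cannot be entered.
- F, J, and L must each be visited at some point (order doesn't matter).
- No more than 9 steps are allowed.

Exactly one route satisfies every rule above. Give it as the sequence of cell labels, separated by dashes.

The 9-move cap with required stops at F, J, L leaves no slack for detours.
Route from B: left to A, down to F, 3× right (reaching J), down to N, 2× left (reaching L), down to P — 9 moves in all.
Check: all required cells visited; 9 ≤ 9 moves.

B - A - F - H - I - J - N - M - L - P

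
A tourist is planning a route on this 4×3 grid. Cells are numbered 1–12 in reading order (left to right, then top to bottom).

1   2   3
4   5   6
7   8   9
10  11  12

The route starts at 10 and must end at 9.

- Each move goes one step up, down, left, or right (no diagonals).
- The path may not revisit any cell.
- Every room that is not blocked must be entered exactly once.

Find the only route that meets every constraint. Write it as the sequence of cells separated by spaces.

10 7 4 1 2 3 6 5 8 11 12 9

Need to visit all 12 open cells exactly once, starting at 10 and ending at 9.
Cell 3 has only two open neighbours (6 and 2), so the path must pass straight through it: one of those is the cell it's entered from and the other is where it exits.
Route from 10: up 3 to 1, right 2 to 3, down 1 to 6, left 1 to 5, down 2 to 11, right 1 to 12, up 1 to 9 — 11 moves in all.
Check: all 12 open cells covered.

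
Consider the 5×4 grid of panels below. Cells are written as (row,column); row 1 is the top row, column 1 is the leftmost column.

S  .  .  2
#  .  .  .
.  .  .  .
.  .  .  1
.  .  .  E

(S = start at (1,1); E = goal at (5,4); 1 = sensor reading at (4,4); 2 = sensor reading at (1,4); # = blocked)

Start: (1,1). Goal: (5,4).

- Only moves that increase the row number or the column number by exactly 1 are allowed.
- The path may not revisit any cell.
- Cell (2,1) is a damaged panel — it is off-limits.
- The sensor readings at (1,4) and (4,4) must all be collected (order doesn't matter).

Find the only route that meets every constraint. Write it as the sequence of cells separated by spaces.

Moves only go right or down, so the column and row indices never decrease.
Route from (1,1): right 3 to (1,4), down 4 to (5,4) — 7 moves in all.
Check: all required cells visited.

(1,1) (1,2) (1,3) (1,4) (2,4) (3,4) (4,4) (5,4)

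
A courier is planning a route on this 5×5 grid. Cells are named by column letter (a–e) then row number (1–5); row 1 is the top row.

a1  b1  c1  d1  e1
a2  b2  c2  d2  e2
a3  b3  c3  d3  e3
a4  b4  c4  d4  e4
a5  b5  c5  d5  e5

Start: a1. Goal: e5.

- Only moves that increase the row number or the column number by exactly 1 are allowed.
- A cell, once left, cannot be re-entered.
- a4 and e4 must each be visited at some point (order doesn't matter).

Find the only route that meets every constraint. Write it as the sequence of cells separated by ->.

Moves only go right or down, so the column and row indices never decrease.
Route from a1: 3× down (reaching a4), 4× right (reaching e4), down to e5 — 8 moves in all.
Check: all required cells visited.

a1 -> a2 -> a3 -> a4 -> b4 -> c4 -> d4 -> e4 -> e5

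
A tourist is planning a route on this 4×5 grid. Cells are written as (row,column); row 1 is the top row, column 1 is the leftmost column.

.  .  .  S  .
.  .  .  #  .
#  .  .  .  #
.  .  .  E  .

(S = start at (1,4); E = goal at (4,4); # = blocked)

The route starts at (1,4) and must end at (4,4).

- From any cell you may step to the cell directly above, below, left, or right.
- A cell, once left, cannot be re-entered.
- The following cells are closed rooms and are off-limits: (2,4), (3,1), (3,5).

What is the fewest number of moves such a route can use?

5

The Manhattan distance from (1,4) to (4,4) is |1−4| + |4−4| = 3, so at least 3 moves are needed.
That bound ignores the blocked cells. Measuring each leg by the fewest moves that actually steer around them ((1,4)→(4,4): 5) raises the lower bound to 5.
A route of 5 moves exists: (1,4) → (1,3) → (2,3) → (3,3) → (4,3) → (4,4).
Since 5 matches that lower bound, it is optimal.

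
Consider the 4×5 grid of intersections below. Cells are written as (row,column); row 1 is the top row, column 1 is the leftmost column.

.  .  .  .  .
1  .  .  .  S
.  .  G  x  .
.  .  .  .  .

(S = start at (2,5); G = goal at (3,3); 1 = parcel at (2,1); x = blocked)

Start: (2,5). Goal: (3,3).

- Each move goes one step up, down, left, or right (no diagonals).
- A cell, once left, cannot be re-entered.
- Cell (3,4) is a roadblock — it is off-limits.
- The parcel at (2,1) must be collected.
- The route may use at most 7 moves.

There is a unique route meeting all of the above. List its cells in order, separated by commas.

The budget equals the shortest possible length, so every move has to be on a shortest route through the required cells.
Route from (2,5): 4× left (reaching (2,1)), down to (3,1), 2× right (reaching (3,3)) — 7 moves in all.
Check: all required cells visited; 7 ≤ 7 moves.

(2,5), (2,4), (2,3), (2,2), (2,1), (3,1), (3,2), (3,3)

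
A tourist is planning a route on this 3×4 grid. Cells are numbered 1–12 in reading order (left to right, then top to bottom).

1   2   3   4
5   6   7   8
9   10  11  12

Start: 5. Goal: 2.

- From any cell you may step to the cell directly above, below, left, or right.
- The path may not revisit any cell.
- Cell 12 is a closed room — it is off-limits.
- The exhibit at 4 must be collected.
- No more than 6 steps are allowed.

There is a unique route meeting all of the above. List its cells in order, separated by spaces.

5 6 7 8 4 3 2

The budget equals the shortest possible length, so every move has to be on a shortest route through the required cells.
Route from 5: right 3 to 8, up 1 to 4, left 2 to 2 — 6 moves in all.
Check: all required cells visited; 6 ≤ 6 moves.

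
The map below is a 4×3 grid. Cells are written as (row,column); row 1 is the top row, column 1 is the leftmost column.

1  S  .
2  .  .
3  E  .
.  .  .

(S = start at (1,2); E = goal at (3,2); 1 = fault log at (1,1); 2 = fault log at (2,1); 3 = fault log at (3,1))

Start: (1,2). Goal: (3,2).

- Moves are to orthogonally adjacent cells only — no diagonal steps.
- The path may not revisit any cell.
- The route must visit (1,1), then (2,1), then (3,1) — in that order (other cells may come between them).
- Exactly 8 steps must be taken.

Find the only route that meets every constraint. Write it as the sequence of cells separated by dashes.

(1,2) - (1,1) - (2,1) - (3,1) - (4,1) - (4,2) - (4,3) - (3,3) - (3,2)

The waypoints must appear in the order (1,1), (2,1), (3,1), with no cell reused.
Route from (1,2): left to (1,1), 3× down (reaching (4,1)), 2× right (reaching (4,3)), up to (3,3), left to (3,2) — 8 moves in all.
Check: order respected (1 at step 1, 2 at step 2, 3 at step 3); 8 moves as required.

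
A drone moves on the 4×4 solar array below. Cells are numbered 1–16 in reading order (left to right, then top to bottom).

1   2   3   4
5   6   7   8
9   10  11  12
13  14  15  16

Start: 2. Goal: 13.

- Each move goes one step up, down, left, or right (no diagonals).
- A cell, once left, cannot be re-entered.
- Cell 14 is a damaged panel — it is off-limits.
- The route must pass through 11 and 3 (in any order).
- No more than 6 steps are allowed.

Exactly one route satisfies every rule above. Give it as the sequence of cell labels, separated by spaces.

Any route must reach 11 and 3 and still end at 13 within 6 moves, so the order of the required stops is forced.
Route from 2: right 1 to 3, down 2 to 11, left 2 to 9, down 1 to 13 — 6 moves in all.
Check: all required cells visited; 6 ≤ 6 moves.

2 3 7 11 10 9 13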